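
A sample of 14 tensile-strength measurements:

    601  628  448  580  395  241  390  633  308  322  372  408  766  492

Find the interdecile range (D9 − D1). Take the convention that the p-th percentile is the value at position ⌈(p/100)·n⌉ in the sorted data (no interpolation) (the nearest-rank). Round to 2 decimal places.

325.00

Sorted: 241, 308, 322, 372, 390, 395, 408, 448, 492, 580, 601, 628, 633, 766.
n = 14.
P10: rank ⌈10/100·14⌉ = 2 → 308.
P90: rank ⌈90/100·14⌉ = 13 → 633.
Difference: 633 − 308 = 325.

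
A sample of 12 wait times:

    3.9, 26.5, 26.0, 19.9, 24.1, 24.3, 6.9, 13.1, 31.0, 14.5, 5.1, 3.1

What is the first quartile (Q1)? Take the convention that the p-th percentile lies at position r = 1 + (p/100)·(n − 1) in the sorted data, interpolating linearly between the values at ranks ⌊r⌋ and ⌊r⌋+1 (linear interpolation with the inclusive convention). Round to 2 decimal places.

6.45

Sorted: 3.1, 3.9, 5.1, 6.9, 13.1, 14.5, 19.9, 24.1, 24.3, 26.0, 26.5, 31.0.
n = 12.
r = 1 + (25/100)·(12 − 1) = 1 + 2.75 = 3.75.
Rank 3 is 5.1 and rank 4 is 6.9.
Interpolate: 5.1 + 0.75·(6.9 − 5.1) = 5.1 + 0.75·1.8 = 6.45.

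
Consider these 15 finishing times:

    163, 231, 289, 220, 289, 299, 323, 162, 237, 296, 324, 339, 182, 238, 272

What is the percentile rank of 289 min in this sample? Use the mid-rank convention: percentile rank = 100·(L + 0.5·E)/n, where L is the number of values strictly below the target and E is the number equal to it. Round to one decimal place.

Sorted: 162, 163, 182, 220, 231, 237, 238, 272, 289, 289, 296, 299, 323, 324, 339.
Count below 289: L = 8; count equal: E = 2; n = 15.
Percentile rank = 100·(8 + 0.5·2)/15 = 100·9/15 = 60.

60.0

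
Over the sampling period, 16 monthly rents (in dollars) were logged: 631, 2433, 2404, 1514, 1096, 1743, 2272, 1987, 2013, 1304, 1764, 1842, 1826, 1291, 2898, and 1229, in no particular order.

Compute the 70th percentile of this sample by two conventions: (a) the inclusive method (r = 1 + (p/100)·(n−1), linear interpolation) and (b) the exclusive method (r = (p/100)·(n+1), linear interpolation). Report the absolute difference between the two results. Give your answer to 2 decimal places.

Sorted: 631, 1096, 1229, 1291, 1304, 1514, 1743, 1764, 1826, 1842, 1987, 2013, 2272, 2404, 2433, 2898.
n = 16.
(a) r = 11.5; between ranks 11 (1987) and 12 (2013): 2000.
(b) r = 11.9; between ranks 11 (1987) and 12 (2013): 2010.4.
|2000 − 2010.4| = 10.4.

10.40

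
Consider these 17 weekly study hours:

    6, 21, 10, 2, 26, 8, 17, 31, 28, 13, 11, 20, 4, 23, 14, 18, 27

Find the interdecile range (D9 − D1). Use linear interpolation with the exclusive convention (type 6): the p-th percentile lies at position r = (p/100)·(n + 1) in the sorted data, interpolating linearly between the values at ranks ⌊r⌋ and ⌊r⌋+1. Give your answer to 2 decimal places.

Sorted: 2, 4, 6, 8, 10, 11, 13, 14, 17, 18, 20, 21, 23, 26, 27, 28, 31.
n = 17.
P10: r = 1.8; ranks 1–2 are 2, 4; interpolating gives 3.6.
P90: r = 16.2; ranks 16–17 are 28, 31; interpolating gives 28.6.
Difference: 28.6 − 3.6 = 25.

25.00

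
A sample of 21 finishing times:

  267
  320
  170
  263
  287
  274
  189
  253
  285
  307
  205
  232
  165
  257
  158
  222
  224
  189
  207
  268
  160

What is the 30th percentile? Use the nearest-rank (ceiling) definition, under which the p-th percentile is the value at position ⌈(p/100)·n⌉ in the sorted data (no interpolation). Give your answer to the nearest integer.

205

Sorted: 158, 160, 165, 170, 189, 189, 205, 207, 222, 224, 232, 253, 257, 263, 267, 268, 274, 285, 287, 307, 320.
n = 21.
Position = ⌈30/100 · 21⌉ = ⌈6.3⌉ = 7.
The value at rank 7 is 205.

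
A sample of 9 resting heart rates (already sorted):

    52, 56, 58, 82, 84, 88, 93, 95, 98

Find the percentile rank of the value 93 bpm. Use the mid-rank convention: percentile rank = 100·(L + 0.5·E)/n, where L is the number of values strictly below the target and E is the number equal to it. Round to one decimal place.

72.2

Count below 93: L = 6; count equal: E = 1; n = 9.
Percentile rank = 100·(6 + 0.5·1)/9 = 100·6.5/9 = 72.22.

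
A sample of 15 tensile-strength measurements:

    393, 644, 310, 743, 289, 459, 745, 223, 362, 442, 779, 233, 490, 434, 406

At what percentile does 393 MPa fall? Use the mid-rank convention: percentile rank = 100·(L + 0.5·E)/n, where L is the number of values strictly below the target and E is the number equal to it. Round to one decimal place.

Sorted: 223, 233, 289, 310, 362, 393, 406, 434, 442, 459, 490, 644, 743, 745, 779.
Count below 393: L = 5; count equal: E = 1; n = 15.
Percentile rank = 100·(5 + 0.5·1)/15 = 100·5.5/15 = 36.67.

36.7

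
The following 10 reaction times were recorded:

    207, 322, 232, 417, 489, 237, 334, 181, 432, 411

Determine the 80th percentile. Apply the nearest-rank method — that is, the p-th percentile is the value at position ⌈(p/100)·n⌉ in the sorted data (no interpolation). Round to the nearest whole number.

417

Sorted: 181, 207, 232, 237, 322, 334, 411, 417, 432, 489.
n = 10.
Position = ⌈80/100 · 10⌉ = ⌈8⌉ = 8.
The value at rank 8 is 417.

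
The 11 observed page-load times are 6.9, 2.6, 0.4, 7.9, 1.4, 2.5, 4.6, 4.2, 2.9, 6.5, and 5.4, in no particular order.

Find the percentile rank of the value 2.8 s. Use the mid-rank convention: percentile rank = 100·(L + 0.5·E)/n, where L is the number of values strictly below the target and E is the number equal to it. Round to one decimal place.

36.4

Sorted: 0.4, 1.4, 2.5, 2.6, 2.9, 4.2, 4.6, 5.4, 6.5, 6.9, 7.9.
Count below 2.8: L = 4; count equal: E = 0; n = 11.
Percentile rank = 100·(4 + 0.5·0)/11 = 100·4/11 = 36.36.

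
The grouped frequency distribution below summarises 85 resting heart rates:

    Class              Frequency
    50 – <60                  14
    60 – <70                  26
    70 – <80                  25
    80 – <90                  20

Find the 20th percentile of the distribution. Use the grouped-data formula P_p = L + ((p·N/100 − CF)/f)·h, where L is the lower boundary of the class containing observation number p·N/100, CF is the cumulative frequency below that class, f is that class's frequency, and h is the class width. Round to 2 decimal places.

N = 85; target position k = 20/100 · 85 = 17.
Cumulative frequencies: 14, 40, 65, 85.
Observation 17 falls in the class 60 – <70.
L = 60, CF = 14, f = 26, h = 10.
P20 = 60 + ((17 − 14)/26)·10 = 60 + 1.15385 = 61.1538.

61.15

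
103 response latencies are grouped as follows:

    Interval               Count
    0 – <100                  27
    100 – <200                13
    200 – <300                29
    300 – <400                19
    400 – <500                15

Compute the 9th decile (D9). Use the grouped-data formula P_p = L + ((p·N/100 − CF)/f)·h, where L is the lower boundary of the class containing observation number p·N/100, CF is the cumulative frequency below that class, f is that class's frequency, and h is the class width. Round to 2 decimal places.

N = 103; target position k = 90/100 · 103 = 92.7.
Cumulative frequencies: 27, 40, 69, 88, 103.
Observation 92.7 falls in the class 400 – <500.
L = 400, CF = 88, f = 15, h = 100.
P90 = 400 + ((92.7 − 88)/15)·100 = 400 + 31.3333 = 431.333.

431.33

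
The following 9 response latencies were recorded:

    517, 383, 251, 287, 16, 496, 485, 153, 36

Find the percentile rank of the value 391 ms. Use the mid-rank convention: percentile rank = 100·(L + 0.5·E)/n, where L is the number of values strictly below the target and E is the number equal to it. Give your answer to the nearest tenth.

66.7

Sorted: 16, 36, 153, 251, 287, 383, 485, 496, 517.
Count below 391: L = 6; count equal: E = 0; n = 9.
Percentile rank = 100·(6 + 0.5·0)/9 = 100·6/9 = 66.67.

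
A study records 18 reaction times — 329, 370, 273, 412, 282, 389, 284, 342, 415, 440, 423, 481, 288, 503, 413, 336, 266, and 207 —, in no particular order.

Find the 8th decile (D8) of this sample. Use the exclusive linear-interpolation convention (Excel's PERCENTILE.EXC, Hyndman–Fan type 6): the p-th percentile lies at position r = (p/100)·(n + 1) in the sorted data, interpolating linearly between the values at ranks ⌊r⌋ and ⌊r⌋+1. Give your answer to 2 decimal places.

426.40

Sorted: 207, 266, 273, 282, 284, 288, 329, 336, 342, 370, 389, 412, 413, 415, 423, 440, 481, 503.
n = 18.
r = (80/100)·(18 + 1) = 15.2.
Rank 15 is 423 and rank 16 is 440.
Interpolate: 423 + 0.2·(440 − 423) = 423 + 0.2·17 = 426.4.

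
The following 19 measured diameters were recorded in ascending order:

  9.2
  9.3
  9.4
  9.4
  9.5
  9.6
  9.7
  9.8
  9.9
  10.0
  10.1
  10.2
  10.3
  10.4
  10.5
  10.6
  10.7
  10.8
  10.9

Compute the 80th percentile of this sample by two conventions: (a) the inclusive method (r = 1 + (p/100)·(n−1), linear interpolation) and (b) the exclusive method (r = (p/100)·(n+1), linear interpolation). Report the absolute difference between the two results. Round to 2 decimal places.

n = 19.
(a) r = 15.4; between ranks 15 (10.5) and 16 (10.6): 10.54.
(b) r = 16 → value at rank 16 = 10.6.
|10.54 − 10.6| = 0.06.

0.06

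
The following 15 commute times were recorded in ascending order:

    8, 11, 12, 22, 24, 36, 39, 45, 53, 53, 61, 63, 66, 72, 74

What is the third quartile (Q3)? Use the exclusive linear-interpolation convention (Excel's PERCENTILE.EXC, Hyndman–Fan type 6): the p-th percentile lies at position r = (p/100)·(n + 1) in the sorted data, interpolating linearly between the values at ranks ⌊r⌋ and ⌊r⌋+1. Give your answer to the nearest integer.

63

n = 15.
r = (75/100)·(15 + 1) = 12.
r is an integer, so P75 is the value at rank 12: 63.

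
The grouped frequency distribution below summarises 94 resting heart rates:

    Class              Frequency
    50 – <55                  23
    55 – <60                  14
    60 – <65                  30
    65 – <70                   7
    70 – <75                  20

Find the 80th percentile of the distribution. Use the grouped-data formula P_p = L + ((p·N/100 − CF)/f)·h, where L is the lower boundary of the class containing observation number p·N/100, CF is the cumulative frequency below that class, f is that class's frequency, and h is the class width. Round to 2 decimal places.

70.30

N = 94; target position k = 80/100 · 94 = 75.2.
Cumulative frequencies: 23, 37, 67, 74, 94.
Observation 75.2 falls in the class 70 – <75.
L = 70, CF = 74, f = 20, h = 5.
P80 = 70 + ((75.2 − 74)/20)·5 = 70 + 0.3 = 70.3.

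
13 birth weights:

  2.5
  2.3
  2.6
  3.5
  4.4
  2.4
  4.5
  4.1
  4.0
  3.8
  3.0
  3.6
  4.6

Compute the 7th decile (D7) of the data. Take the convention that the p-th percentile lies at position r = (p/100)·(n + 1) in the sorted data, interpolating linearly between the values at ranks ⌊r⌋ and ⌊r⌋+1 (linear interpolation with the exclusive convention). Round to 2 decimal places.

Sorted: 2.3, 2.4, 2.5, 2.6, 3.0, 3.5, 3.6, 3.8, 4.0, 4.1, 4.4, 4.5, 4.6.
n = 13.
r = (70/100)·(13 + 1) = 9.8.
Rank 9 is 4.0 and rank 10 is 4.1.
Interpolate: 4.0 + 0.8·(4.1 − 4.0) = 4.0 + 0.8·0.1 = 4.08.

4.08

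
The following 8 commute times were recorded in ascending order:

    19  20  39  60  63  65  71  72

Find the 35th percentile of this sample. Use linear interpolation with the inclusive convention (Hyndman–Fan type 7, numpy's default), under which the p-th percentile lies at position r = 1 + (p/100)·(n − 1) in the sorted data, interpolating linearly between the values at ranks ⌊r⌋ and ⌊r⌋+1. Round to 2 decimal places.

n = 8.
r = 1 + (35/100)·(8 − 1) = 1 + 2.45 = 3.45.
Rank 3 is 39 and rank 4 is 60.
Interpolate: 39 + 0.45·(60 − 39) = 39 + 0.45·21 = 48.45.

48.45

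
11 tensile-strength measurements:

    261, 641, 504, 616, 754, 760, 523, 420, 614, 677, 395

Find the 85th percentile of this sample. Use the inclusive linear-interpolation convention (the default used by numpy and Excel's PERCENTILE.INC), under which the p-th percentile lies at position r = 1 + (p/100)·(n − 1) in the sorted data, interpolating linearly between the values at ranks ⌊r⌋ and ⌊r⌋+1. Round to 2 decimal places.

Sorted: 261, 395, 420, 504, 523, 614, 616, 641, 677, 754, 760.
n = 11.
r = 1 + (85/100)·(11 − 1) = 1 + 8.5 = 9.5.
Rank 9 is 677 and rank 10 is 754.
Interpolate: 677 + 0.5·(754 − 677) = 677 + 0.5·77 = 715.5.

715.50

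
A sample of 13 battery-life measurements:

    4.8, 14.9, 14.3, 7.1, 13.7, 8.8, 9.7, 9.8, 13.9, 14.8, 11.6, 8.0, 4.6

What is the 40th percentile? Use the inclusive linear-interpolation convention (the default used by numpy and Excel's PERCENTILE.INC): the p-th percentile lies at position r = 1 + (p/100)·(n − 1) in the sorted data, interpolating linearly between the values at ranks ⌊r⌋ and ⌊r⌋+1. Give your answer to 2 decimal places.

Sorted: 4.6, 4.8, 7.1, 8.0, 8.8, 9.7, 9.8, 11.6, 13.7, 13.9, 14.3, 14.8, 14.9.
n = 13.
r = 1 + (40/100)·(13 − 1) = 1 + 4.8 = 5.8.
Rank 5 is 8.8 and rank 6 is 9.7.
Interpolate: 8.8 + 0.8·(9.7 − 8.8) = 8.8 + 0.8·0.9 = 9.52.

9.52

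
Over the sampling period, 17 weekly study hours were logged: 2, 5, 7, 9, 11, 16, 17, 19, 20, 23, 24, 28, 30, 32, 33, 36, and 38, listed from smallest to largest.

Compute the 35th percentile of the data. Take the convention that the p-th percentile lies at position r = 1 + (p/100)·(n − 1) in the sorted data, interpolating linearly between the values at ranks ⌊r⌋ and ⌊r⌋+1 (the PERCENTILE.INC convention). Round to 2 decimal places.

n = 17.
r = 1 + (35/100)·(17 − 1) = 1 + 5.6 = 6.6.
Rank 6 is 16 and rank 7 is 17.
Interpolate: 16 + 0.6·(17 − 16) = 16 + 0.6·1 = 16.6.

16.60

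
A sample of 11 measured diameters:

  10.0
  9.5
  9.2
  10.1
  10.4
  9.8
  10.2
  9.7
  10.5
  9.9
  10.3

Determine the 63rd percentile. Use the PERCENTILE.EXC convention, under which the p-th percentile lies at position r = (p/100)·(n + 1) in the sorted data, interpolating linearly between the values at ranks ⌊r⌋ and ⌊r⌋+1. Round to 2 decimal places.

10.16

Sorted: 9.2, 9.5, 9.7, 9.8, 9.9, 10.0, 10.1, 10.2, 10.3, 10.4, 10.5.
n = 11.
r = (63/100)·(11 + 1) = 7.56.
Rank 7 is 10.1 and rank 8 is 10.2.
Interpolate: 10.1 + 0.56·(10.2 − 10.1) = 10.1 + 0.56·0.1 = 10.156.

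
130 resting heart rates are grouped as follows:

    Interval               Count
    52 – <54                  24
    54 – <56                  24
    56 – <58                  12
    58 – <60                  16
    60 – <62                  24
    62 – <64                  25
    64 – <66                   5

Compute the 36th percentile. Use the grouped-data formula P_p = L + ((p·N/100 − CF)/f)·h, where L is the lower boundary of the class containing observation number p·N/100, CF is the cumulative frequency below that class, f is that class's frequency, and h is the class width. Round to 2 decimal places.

55.90

N = 130; target position k = 36/100 · 130 = 46.8.
Cumulative frequencies: 24, 48, 60, 76, 100, 125, 130.
Observation 46.8 falls in the class 54 – <56.
L = 54, CF = 24, f = 24, h = 2.
P36 = 54 + ((46.8 − 24)/24)·2 = 54 + 1.9 = 55.9.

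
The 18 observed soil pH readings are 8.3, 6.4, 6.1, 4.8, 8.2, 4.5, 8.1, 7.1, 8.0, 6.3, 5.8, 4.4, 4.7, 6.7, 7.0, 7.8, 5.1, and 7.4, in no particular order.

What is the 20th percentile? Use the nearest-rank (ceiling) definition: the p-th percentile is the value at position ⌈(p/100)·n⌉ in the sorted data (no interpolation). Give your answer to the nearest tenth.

Sorted: 4.4, 4.5, 4.7, 4.8, 5.1, 5.8, 6.1, 6.3, 6.4, 6.7, 7.0, 7.1, 7.4, 7.8, 8.0, 8.1, 8.2, 8.3.
n = 18.
Position = ⌈20/100 · 18⌉ = ⌈3.6⌉ = 4.
The value at rank 4 is 4.8.

4.8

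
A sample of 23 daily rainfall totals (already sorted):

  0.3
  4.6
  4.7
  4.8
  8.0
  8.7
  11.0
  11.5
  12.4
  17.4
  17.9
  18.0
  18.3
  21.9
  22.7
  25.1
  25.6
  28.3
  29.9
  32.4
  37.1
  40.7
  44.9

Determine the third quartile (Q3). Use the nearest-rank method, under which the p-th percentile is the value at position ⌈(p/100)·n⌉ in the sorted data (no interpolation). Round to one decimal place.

n = 23.
Position = ⌈75/100 · 23⌉ = ⌈17.25⌉ = 18.
The value at rank 18 is 28.3.

28.3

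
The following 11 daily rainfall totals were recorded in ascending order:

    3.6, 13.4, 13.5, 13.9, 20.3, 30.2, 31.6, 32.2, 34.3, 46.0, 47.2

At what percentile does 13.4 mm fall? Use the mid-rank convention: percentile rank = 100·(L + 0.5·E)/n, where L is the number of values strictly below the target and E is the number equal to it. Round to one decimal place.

13.6

Count below 13.4: L = 1; count equal: E = 1; n = 11.
Percentile rank = 100·(1 + 0.5·1)/11 = 100·1.5/11 = 13.64.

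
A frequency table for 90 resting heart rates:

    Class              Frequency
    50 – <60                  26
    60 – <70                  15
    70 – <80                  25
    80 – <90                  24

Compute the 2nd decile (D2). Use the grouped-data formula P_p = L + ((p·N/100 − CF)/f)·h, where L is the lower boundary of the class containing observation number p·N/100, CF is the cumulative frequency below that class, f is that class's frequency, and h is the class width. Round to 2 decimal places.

56.92

N = 90; target position k = 20/100 · 90 = 18.
Cumulative frequencies: 26, 41, 66, 90.
Observation 18 falls in the class 50 – <60.
L = 50, CF = 0, f = 26, h = 10.
P20 = 50 + ((18 − 0)/26)·10 = 50 + 6.92308 = 56.9231.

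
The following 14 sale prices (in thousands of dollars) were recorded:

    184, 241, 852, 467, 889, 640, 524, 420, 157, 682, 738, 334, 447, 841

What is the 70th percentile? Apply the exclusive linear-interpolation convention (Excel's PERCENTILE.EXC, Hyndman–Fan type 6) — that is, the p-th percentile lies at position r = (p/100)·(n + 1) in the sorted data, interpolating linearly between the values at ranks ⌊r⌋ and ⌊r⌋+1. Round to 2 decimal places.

Sorted: 157, 184, 241, 334, 420, 447, 467, 524, 640, 682, 738, 841, 852, 889.
n = 14.
r = (70/100)·(14 + 1) = 10.5.
Rank 10 is 682 and rank 11 is 738.
Interpolate: 682 + 0.5·(738 − 682) = 682 + 0.5·56 = 710.

710.00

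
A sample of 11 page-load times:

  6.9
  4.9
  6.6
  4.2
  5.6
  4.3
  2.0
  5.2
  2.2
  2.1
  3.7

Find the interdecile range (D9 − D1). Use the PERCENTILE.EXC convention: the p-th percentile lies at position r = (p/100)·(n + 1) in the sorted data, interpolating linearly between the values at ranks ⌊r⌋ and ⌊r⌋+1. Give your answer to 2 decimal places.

4.82

Sorted: 2.0, 2.1, 2.2, 3.7, 4.2, 4.3, 4.9, 5.2, 5.6, 6.6, 6.9.
n = 11.
P10: r = 1.2; ranks 1–2 are 2.0, 2.1; interpolating gives 2.02.
P90: r = 10.8; ranks 10–11 are 6.6, 6.9; interpolating gives 6.84.
Difference: 6.84 − 2.02 = 4.82.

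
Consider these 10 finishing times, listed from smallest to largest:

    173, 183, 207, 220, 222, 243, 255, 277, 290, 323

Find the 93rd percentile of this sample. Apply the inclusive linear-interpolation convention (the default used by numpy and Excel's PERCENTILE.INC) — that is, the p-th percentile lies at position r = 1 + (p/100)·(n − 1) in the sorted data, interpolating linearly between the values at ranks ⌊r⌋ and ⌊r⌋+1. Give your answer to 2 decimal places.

302.21

n = 10.
r = 1 + (93/100)·(10 − 1) = 1 + 8.37 = 9.37.
Rank 9 is 290 and rank 10 is 323.
Interpolate: 290 + 0.37·(323 − 290) = 290 + 0.37·33 = 302.21.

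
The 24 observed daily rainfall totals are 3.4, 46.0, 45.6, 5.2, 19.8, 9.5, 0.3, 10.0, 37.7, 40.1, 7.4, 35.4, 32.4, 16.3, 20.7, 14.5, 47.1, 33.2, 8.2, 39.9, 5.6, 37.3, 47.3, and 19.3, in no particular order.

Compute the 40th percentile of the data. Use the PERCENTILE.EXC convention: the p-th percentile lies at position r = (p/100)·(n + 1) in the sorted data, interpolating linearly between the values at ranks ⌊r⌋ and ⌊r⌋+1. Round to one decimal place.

Sorted: 0.3, 3.4, 5.2, 5.6, 7.4, 8.2, 9.5, 10.0, 14.5, 16.3, 19.3, 19.8, 20.7, 32.4, 33.2, 35.4, 37.3, 37.7, 39.9, 40.1, 45.6, 46.0, 47.1, 47.3.
n = 24.
r = (40/100)·(24 + 1) = 10.
r is an integer, so P40 is the value at rank 10: 16.3.

16.3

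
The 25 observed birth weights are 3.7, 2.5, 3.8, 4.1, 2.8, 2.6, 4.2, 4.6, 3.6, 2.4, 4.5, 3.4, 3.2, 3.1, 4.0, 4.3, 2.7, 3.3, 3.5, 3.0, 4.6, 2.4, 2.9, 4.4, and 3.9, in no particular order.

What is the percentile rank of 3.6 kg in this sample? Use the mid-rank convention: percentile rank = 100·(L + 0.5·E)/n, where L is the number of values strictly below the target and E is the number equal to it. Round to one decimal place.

Sorted: 2.4, 2.4, 2.5, 2.6, 2.7, 2.8, 2.9, 3.0, 3.1, 3.2, 3.3, 3.4, 3.5, 3.6, 3.7, 3.8, 3.9, 4.0, 4.1, 4.2, 4.3, 4.4, 4.5, 4.6, 4.6.
Count below 3.6: L = 13; count equal: E = 1; n = 25.
Percentile rank = 100·(13 + 0.5·1)/25 = 100·13.5/25 = 54.

54.0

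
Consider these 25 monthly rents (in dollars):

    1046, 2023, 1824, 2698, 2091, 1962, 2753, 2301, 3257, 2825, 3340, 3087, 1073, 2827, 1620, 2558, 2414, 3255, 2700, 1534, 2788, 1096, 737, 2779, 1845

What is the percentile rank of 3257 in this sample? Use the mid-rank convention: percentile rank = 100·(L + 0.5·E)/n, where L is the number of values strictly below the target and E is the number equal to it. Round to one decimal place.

94.0

Sorted: 737, 1046, 1073, 1096, 1534, 1620, 1824, 1845, 1962, 2023, 2091, 2301, 2414, 2558, 2698, 2700, 2753, 2779, 2788, 2825, 2827, 3087, 3255, 3257, 3340.
Count below 3257: L = 23; count equal: E = 1; n = 25.
Percentile rank = 100·(23 + 0.5·1)/25 = 100·23.5/25 = 94.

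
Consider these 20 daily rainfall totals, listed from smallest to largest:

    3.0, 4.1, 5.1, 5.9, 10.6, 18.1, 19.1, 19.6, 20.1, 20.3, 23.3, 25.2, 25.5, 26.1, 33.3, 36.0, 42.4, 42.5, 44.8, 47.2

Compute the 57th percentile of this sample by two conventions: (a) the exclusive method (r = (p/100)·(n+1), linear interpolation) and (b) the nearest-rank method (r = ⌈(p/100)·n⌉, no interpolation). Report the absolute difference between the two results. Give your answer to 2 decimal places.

n = 20.
(a) r = 11.97; between ranks 11 (23.3) and 12 (25.2): 25.143.
(b) the nearest-rank method: rank 12 → 25.2.
|25.143 − 25.2| = 0.057.

0.06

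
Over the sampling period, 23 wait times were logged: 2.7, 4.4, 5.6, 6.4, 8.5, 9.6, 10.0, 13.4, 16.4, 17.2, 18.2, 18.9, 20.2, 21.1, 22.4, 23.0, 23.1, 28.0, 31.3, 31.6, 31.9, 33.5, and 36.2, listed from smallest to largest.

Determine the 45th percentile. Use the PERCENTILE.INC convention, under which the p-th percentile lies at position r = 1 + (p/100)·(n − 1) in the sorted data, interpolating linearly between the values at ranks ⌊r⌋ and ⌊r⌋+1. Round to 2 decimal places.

n = 23.
r = 1 + (45/100)·(23 − 1) = 1 + 9.9 = 10.9.
Rank 10 is 17.2 and rank 11 is 18.2.
Interpolate: 17.2 + 0.9·(18.2 − 17.2) = 17.2 + 0.9·1 = 18.1.

18.10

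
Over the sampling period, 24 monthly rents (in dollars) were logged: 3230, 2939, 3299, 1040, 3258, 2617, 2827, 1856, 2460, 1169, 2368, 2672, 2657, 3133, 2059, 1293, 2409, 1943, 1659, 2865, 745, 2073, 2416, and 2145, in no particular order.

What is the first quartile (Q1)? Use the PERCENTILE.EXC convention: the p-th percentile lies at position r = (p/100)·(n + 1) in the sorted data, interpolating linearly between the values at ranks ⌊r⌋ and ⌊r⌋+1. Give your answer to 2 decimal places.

Sorted: 745, 1040, 1169, 1293, 1659, 1856, 1943, 2059, 2073, 2145, 2368, 2409, 2416, 2460, 2617, 2657, 2672, 2827, 2865, 2939, 3133, 3230, 3258, 3299.
n = 24.
r = (25/100)·(24 + 1) = 6.25.
Rank 6 is 1856 and rank 7 is 1943.
Interpolate: 1856 + 0.25·(1943 − 1856) = 1856 + 0.25·87 = 1877.75.

1877.75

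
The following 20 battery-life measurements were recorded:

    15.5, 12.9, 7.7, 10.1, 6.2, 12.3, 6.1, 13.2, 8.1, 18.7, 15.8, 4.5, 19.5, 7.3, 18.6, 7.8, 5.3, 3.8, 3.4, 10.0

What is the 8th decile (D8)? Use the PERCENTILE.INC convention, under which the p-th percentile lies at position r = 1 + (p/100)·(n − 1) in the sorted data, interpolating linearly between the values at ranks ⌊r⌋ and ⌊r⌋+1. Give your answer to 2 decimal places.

Sorted: 3.4, 3.8, 4.5, 5.3, 6.1, 6.2, 7.3, 7.7, 7.8, 8.1, 10.0, 10.1, 12.3, 12.9, 13.2, 15.5, 15.8, 18.6, 18.7, 19.5.
n = 20.
r = 1 + (80/100)·(20 − 1) = 1 + 15.2 = 16.2.
Rank 16 is 15.5 and rank 17 is 15.8.
Interpolate: 15.5 + 0.2·(15.8 − 15.5) = 15.5 + 0.2·0.3 = 15.56.

15.56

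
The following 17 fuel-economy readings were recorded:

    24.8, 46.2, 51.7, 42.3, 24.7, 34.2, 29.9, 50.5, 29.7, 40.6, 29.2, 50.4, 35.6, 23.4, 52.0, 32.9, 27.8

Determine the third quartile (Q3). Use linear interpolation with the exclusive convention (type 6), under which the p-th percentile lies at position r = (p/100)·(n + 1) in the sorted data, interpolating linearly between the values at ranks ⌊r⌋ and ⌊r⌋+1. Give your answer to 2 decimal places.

48.30

Sorted: 23.4, 24.7, 24.8, 27.8, 29.2, 29.7, 29.9, 32.9, 34.2, 35.6, 40.6, 42.3, 46.2, 50.4, 50.5, 51.7, 52.0.
n = 17.
r = (75/100)·(17 + 1) = 13.5.
Rank 13 is 46.2 and rank 14 is 50.4.
Interpolate: 46.2 + 0.5·(50.4 − 46.2) = 46.2 + 0.5·4.2 = 48.3.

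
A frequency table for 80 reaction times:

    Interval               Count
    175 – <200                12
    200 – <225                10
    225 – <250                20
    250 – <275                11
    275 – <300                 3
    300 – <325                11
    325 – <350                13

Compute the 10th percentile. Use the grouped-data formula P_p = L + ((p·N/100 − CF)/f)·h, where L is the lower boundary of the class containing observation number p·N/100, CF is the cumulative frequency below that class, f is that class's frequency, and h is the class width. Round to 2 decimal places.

191.67

N = 80; target position k = 10/100 · 80 = 8.
Cumulative frequencies: 12, 22, 42, 53, 56, 67, 80.
Observation 8 falls in the class 175 – <200.
L = 175, CF = 0, f = 12, h = 25.
P10 = 175 + ((8 − 0)/12)·25 = 175 + 16.6667 = 191.667.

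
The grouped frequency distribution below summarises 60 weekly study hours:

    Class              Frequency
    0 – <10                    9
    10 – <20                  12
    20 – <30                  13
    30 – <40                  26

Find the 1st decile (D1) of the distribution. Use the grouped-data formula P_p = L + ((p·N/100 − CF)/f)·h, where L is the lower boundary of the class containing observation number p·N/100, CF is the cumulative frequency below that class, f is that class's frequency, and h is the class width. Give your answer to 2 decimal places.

6.67

N = 60; target position k = 10/100 · 60 = 6.
Cumulative frequencies: 9, 21, 34, 60.
Observation 6 falls in the class 0 – <10.
L = 0, CF = 0, f = 9, h = 10.
P10 = 0 + ((6 − 0)/9)·10 = 0 + 6.66667 = 6.66667.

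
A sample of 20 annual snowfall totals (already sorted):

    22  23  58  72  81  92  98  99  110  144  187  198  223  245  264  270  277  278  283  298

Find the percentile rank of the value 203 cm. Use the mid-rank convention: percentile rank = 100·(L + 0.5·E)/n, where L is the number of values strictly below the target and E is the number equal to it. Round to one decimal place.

60.0

Count below 203: L = 12; count equal: E = 0; n = 20.
Percentile rank = 100·(12 + 0.5·0)/20 = 100·12/20 = 60.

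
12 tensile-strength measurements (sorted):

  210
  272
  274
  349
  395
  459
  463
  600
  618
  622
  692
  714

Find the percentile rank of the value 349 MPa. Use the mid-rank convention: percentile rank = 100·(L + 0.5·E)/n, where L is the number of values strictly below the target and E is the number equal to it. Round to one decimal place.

Count below 349: L = 3; count equal: E = 1; n = 12.
Percentile rank = 100·(3 + 0.5·1)/12 = 100·3.5/12 = 29.17.

29.2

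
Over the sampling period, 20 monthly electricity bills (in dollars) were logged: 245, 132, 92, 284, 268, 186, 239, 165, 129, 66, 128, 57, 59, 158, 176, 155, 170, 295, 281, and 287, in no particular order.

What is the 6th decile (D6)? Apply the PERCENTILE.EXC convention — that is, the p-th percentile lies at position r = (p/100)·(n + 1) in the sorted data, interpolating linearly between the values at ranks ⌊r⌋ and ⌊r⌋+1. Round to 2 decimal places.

Sorted: 57, 59, 66, 92, 128, 129, 132, 155, 158, 165, 170, 176, 186, 239, 245, 268, 281, 284, 287, 295.
n = 20.
r = (60/100)·(20 + 1) = 12.6.
Rank 12 is 176 and rank 13 is 186.
Interpolate: 176 + 0.6·(186 − 176) = 176 + 0.6·10 = 182.

182.00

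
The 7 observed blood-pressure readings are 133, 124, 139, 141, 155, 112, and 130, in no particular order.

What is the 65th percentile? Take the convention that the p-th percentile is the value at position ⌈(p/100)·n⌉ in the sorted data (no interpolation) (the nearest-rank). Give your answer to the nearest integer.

139

Sorted: 112, 124, 130, 133, 139, 141, 155.
n = 7.
Position = ⌈65/100 · 7⌉ = ⌈4.55⌉ = 5.
The value at rank 5 is 139.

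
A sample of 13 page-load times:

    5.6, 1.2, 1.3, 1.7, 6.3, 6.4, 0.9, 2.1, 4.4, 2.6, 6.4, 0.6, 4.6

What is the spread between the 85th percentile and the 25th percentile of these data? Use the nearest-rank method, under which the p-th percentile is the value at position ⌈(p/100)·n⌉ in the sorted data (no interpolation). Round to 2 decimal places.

Sorted: 0.6, 0.9, 1.2, 1.3, 1.7, 2.1, 2.6, 4.4, 4.6, 5.6, 6.3, 6.4, 6.4.
n = 13.
P25: rank ⌈25/100·13⌉ = 4 → 1.3.
P85: rank ⌈85/100·13⌉ = 12 → 6.4.
Difference: 6.4 − 1.3 = 5.1.

5.10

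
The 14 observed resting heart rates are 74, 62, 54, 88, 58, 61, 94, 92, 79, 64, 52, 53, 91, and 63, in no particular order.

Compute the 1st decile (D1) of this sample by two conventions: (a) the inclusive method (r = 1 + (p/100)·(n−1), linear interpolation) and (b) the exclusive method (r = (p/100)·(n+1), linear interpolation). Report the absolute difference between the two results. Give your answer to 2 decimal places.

0.80

Sorted: 52, 53, 54, 58, 61, 62, 63, 64, 74, 79, 88, 91, 92, 94.
n = 14.
(a) r = 2.3; between ranks 2 (53) and 3 (54): 53.3.
(b) r = 1.5; between ranks 1 (52) and 2 (53): 52.5.
|53.3 − 52.5| = 0.8.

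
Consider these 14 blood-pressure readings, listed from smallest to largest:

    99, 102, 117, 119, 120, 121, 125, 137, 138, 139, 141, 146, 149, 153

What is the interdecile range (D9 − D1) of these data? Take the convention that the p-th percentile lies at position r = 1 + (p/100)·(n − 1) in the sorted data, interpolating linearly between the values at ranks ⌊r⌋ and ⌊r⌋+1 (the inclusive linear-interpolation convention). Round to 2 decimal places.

41.60

n = 14.
P10: r = 2.3; ranks 2–3 are 102, 117; interpolating gives 106.5.
P90: r = 12.7; ranks 12–13 are 146, 149; interpolating gives 148.1.
Difference: 148.1 − 106.5 = 41.6.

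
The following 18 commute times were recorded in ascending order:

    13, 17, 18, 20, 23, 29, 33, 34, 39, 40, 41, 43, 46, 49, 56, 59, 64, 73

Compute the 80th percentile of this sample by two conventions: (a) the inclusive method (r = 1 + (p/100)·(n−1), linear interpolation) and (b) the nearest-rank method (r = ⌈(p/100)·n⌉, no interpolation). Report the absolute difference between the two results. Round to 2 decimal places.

2.80

n = 18.
(a) r = 14.6; between ranks 14 (49) and 15 (56): 53.2.
(b) the nearest-rank method: rank 15 → 56.
|53.2 − 56| = 2.8.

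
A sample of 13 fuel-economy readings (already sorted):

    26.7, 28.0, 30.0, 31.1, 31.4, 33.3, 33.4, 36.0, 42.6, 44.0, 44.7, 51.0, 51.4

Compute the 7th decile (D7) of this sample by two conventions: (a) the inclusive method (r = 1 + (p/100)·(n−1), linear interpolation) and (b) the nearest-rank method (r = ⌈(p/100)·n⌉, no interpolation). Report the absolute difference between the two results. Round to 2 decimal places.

n = 13.
(a) r = 9.4; between ranks 9 (42.6) and 10 (44.0): 43.16.
(b) the nearest-rank method: rank 10 → 44.
|43.16 − 44| = 0.84.

0.84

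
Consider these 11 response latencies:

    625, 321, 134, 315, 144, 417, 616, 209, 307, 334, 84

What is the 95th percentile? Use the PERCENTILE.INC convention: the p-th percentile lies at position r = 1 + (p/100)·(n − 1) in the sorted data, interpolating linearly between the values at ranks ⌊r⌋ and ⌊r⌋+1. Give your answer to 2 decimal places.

Sorted: 84, 134, 144, 209, 307, 315, 321, 334, 417, 616, 625.
n = 11.
r = 1 + (95/100)·(11 − 1) = 1 + 9.5 = 10.5.
Rank 10 is 616 and rank 11 is 625.
Interpolate: 616 + 0.5·(625 − 616) = 616 + 0.5·9 = 620.5.

620.50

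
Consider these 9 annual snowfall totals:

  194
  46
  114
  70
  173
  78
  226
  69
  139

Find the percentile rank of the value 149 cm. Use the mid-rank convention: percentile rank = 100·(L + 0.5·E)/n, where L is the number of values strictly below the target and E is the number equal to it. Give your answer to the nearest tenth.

Sorted: 46, 69, 70, 78, 114, 139, 173, 194, 226.
Count below 149: L = 6; count equal: E = 0; n = 9.
Percentile rank = 100·(6 + 0.5·0)/9 = 100·6/9 = 66.67.

66.7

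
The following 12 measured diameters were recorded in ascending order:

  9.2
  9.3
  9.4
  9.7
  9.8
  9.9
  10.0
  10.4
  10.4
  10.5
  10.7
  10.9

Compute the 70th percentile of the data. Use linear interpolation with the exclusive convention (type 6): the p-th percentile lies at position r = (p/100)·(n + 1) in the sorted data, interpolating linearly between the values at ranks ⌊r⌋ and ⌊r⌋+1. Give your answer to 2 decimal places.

n = 12.
r = (70/100)·(12 + 1) = 9.1.
Rank 9 is 10.4 and rank 10 is 10.5.
Interpolate: 10.4 + 0.1·(10.5 − 10.4) = 10.4 + 0.1·0.1 = 10.41.

10.41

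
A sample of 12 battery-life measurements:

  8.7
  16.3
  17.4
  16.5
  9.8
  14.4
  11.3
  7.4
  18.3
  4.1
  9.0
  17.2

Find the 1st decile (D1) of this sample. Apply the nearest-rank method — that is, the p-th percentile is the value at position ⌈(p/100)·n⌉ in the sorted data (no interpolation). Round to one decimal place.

7.4

Sorted: 4.1, 7.4, 8.7, 9.0, 9.8, 11.3, 14.4, 16.3, 16.5, 17.2, 17.4, 18.3.
n = 12.
Position = ⌈10/100 · 12⌉ = ⌈1.2⌉ = 2.
The value at rank 2 is 7.4.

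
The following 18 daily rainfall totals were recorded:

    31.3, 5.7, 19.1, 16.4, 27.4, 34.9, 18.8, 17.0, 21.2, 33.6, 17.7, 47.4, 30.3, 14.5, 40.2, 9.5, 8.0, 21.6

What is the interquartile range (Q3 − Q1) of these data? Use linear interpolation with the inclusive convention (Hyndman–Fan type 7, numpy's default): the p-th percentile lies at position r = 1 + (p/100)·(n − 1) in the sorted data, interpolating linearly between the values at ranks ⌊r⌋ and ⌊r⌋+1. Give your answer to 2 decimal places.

14.50

Sorted: 5.7, 8.0, 9.5, 14.5, 16.4, 17.0, 17.7, 18.8, 19.1, 21.2, 21.6, 27.4, 30.3, 31.3, 33.6, 34.9, 40.2, 47.4.
n = 18.
P25: r = 5.25; ranks 5–6 are 16.4, 17.0; interpolating gives 16.55.
P75: r = 13.75; ranks 13–14 are 30.3, 31.3; interpolating gives 31.05.
Difference: 31.05 − 16.55 = 14.5.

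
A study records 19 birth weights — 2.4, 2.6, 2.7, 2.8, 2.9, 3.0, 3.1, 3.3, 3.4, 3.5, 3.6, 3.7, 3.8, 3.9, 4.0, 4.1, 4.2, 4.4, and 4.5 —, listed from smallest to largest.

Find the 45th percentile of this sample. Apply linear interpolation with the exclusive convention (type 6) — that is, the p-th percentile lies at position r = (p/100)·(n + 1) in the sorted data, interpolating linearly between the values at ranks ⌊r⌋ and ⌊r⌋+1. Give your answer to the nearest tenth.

3.4

n = 19.
r = (45/100)·(19 + 1) = 9.
r is an integer, so P45 is the value at rank 9: 3.4.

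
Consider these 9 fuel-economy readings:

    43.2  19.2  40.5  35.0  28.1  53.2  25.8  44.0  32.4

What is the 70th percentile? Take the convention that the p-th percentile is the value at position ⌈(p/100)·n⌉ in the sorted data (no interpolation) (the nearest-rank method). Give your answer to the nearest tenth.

43.2

Sorted: 19.2, 25.8, 28.1, 32.4, 35.0, 40.5, 43.2, 44.0, 53.2.
n = 9.
Position = ⌈70/100 · 9⌉ = ⌈6.3⌉ = 7.
The value at rank 7 is 43.2.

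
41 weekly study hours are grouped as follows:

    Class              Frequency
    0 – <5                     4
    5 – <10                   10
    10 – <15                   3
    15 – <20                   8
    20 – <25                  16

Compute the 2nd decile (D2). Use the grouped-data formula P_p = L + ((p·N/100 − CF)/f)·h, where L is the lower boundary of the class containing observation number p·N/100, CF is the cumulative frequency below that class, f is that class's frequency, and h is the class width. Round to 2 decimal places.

7.10

N = 41; target position k = 20/100 · 41 = 8.2.
Cumulative frequencies: 4, 14, 17, 25, 41.
Observation 8.2 falls in the class 5 – <10.
L = 5, CF = 4, f = 10, h = 5.
P20 = 5 + ((8.2 − 4)/10)·5 = 5 + 2.1 = 7.1.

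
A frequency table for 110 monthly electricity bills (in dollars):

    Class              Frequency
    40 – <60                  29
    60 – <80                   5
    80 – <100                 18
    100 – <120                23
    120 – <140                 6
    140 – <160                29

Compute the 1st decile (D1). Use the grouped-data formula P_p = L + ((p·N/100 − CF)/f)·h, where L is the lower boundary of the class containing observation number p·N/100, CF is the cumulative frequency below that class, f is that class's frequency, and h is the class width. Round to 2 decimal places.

N = 110; target position k = 10/100 · 110 = 11.
Cumulative frequencies: 29, 34, 52, 75, 81, 110.
Observation 11 falls in the class 40 – <60.
L = 40, CF = 0, f = 29, h = 20.
P10 = 40 + ((11 − 0)/29)·20 = 40 + 7.58621 = 47.5862.

47.59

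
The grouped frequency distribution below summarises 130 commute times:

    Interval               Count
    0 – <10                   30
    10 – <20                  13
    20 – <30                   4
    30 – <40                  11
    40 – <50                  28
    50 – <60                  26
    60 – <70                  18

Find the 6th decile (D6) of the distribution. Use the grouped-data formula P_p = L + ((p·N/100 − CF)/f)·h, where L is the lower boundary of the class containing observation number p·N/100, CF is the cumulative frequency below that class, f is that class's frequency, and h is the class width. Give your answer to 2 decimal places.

47.14

N = 130; target position k = 60/100 · 130 = 78.
Cumulative frequencies: 30, 43, 47, 58, 86, 112, 130.
Observation 78 falls in the class 40 – <50.
L = 40, CF = 58, f = 28, h = 10.
P60 = 40 + ((78 − 58)/28)·10 = 40 + 7.14286 = 47.1429.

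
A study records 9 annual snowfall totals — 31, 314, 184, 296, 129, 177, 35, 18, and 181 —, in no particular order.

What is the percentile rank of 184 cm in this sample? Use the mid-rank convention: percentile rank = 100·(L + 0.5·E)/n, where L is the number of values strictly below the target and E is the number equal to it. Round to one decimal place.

72.2

Sorted: 18, 31, 35, 129, 177, 181, 184, 296, 314.
Count below 184: L = 6; count equal: E = 1; n = 9.
Percentile rank = 100·(6 + 0.5·1)/9 = 100·6.5/9 = 72.22.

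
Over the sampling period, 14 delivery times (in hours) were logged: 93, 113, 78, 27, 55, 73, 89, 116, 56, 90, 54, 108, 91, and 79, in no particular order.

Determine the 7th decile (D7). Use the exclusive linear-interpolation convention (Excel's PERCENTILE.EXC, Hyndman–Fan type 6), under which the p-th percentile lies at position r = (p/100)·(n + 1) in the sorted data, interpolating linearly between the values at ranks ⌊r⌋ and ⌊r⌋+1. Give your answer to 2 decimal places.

92.00

Sorted: 27, 54, 55, 56, 73, 78, 79, 89, 90, 91, 93, 108, 113, 116.
n = 14.
r = (70/100)·(14 + 1) = 10.5.
Rank 10 is 91 and rank 11 is 93.
Interpolate: 91 + 0.5·(93 − 91) = 91 + 0.5·2 = 92.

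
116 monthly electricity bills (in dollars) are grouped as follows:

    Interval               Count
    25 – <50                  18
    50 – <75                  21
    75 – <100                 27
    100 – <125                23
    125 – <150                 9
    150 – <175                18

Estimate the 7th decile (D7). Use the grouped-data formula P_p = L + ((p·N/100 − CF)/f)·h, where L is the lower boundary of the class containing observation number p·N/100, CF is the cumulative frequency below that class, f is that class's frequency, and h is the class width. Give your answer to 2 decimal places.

116.52

N = 116; target position k = 70/100 · 116 = 81.2.
Cumulative frequencies: 18, 39, 66, 89, 98, 116.
Observation 81.2 falls in the class 100 – <125.
L = 100, CF = 66, f = 23, h = 25.
P70 = 100 + ((81.2 − 66)/23)·25 = 100 + 16.5217 = 116.522.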